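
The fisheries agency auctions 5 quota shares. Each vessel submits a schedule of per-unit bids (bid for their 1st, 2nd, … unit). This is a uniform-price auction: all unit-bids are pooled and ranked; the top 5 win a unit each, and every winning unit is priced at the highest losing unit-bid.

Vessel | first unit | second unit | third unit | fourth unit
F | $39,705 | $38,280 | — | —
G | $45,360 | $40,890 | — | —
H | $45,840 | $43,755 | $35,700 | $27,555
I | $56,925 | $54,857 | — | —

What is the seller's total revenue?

Total revenue: $204,450

Merging the schedules and taking the best 5: 56,925 (I-1), 54,857 (I-2), 45,840 (H-1), 45,360 (G-1), 43,755 (H-2)
Highest rejected unit-bid = $40,890.
Allocation: G 1, H 2, I 2. Every unit priced at $40,890.
Revenue = 5 × 40,890 = $204,450.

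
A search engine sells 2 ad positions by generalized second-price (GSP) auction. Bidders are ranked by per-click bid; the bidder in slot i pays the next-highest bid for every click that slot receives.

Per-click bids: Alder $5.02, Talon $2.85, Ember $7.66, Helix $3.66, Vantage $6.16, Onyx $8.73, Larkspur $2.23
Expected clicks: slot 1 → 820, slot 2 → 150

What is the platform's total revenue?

Total revenue: $7205.20

Ranked by bid: $8.73 (Onyx) > $7.66 (Ember) > $6.16 (Vantage) > …
Slot 1: Onyx pays $7.66 × 820 = $6281.20
Slot 2: Ember pays $6.16 × 150 = $924.00
Total = $7205.20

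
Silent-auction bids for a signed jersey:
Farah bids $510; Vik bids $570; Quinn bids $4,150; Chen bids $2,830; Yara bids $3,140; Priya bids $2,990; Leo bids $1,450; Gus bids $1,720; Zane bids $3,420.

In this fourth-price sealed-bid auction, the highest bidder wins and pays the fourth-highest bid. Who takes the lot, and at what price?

Quinn pays $2,990

Rule: the highest bidder wins and pays the fourth-highest bid.
Bids ranked: 4,150 (Quinn) > 3,420 (Zane) > 3,140 (Yara) > 2,990 (Priya) > 2,830 (Chen) > 1,720 (Gus) > …
Quinn wins; payment is bid #4 in the ranking = $2,990.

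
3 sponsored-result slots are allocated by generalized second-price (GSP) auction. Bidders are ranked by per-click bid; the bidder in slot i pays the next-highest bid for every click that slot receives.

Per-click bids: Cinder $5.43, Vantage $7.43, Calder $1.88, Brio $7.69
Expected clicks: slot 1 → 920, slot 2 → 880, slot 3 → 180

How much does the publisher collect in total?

Total revenue: $11952.40

Sorting advertisers: $7.69 (Brio) > $7.43 (Vantage) > $5.43 (Cinder) > $1.88 (Calder)
Slot 1: Brio pays $7.43 × 920 = $6835.60
Slot 2: Vantage pays $5.43 × 880 = $4778.40
Slot 3: Cinder pays $1.88 × 180 = $338.40
Total = $11952.40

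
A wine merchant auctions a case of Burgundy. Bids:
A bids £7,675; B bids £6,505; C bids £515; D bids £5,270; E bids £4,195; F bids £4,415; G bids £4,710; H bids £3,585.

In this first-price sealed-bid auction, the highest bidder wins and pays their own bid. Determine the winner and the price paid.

A pays £7,675

Bids ranked: 7,675 (A) > 6,505 (B) > 5,270 (D) > 4,710 (G) > 4,415 (F) > 4,195 (E) > …
A has the highest bid and pays exactly that: £7,675.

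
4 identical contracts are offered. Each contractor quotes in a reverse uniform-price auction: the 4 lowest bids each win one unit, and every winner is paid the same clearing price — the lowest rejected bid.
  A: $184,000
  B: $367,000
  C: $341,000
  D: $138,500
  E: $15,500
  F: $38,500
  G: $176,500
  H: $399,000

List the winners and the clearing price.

E, F, D, G; each is paid $184,000

Bids ranked low→high: 15,500 (E), 38,500 (F), 138,500 (D), 176,500 (G), 184,000 (A), 341,000 (C), …
Winners (4 units): E, F, D, G.
Clearing price = lowest rejected bid = $184,000.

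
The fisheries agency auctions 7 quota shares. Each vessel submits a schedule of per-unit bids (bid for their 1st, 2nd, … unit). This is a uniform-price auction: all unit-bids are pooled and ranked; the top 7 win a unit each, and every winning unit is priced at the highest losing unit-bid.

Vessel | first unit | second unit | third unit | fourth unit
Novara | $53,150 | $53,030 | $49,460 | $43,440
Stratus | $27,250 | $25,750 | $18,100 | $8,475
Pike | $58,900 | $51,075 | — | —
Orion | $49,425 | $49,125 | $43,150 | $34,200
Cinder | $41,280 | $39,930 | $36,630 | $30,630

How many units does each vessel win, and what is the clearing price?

Pooled unit-bids ranked (top 7): 58,900 (Pike-1), 53,150 (Novara-1), 53,030 (Novara-2), 51,075 (Pike-2), 49,460 (Novara-3), 49,425 (Orion-1), 49,125 (Orion-2)
The (k+1)-th unit-bid is $43,440.
Allocation: Novara 3, Orion 2, Pike 2.

Novara 3, Orion 2, Pike 2; clearing price $43,440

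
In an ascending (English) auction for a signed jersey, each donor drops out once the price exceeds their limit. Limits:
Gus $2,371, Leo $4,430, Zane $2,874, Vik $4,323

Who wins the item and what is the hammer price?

Limits in order: 4,430 (Leo) > 4,323 (Vik) > 2,874 (Zane) > 2,371 (Gus)
Once the price passes $4,323, only Leo is left; the hammer falls at Vik's limit of $4,323.

Leo wins at $4,323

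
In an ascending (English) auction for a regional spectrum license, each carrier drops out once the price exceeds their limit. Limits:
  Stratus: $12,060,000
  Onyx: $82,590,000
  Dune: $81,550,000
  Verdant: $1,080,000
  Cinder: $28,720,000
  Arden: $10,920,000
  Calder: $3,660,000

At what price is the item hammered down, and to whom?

Open ascending-bid auction: the price rises until one bidder remains; the winner pays the price at which the last rival dropped out.
Limits in order: 82,590,000 (Onyx) > 81,550,000 (Dune) > 28,720,000 (Cinder) > 12,060,000 (Stratus) > 10,920,000 (Arden) > 3,660,000 (Calder) > …
Once the price passes $81,550,000, only Onyx is left; the hammer falls at Dune's limit of $81,550,000.

Onyx wins at $81,550,000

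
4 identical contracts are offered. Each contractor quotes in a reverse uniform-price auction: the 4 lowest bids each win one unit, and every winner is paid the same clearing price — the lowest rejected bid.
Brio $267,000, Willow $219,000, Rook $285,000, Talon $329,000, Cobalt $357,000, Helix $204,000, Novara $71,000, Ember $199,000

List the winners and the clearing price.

Bids ranked low→high: 71,000 (Novara), 199,000 (Ember), 204,000 (Helix), 219,000 (Willow), 267,000 (Brio), 285,000 (Rook), …
Winners (4 units): Novara, Ember, Helix, Willow.
Clearing price = lowest rejected bid = $267,000.

Novara, Ember, Helix, Willow; each is paid $267,000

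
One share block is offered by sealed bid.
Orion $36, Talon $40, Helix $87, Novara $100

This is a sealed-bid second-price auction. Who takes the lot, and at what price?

Rule: the highest bidder wins and pays the second-highest bid.
Sorting bids: 100 (Novara) > 87 (Helix) > 40 (Talon) > 36 (Orion)
Second-price: Novara pays Helix's bid of $87.

Novara pays $87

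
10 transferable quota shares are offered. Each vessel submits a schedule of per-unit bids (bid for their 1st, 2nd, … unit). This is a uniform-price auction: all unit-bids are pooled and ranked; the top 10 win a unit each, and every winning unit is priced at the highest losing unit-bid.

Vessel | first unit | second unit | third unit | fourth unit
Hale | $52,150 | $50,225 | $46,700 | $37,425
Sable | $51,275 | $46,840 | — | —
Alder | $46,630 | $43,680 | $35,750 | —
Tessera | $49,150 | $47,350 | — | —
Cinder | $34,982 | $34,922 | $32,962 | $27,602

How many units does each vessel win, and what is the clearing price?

Alder 2, Hale 4, Sable 2, Tessera 2; clearing price $35,750

Merging the schedules and taking the best 10: 52,150 (Hale-1), 51,275 (Sable-1), 50,225 (Hale-2), 49,150 (Tessera-1), 47,350 (Tessera-2), 46,840 (Sable-2), 46,700 (Hale-3), 46,630 (Alder-1), 43,680 (Alder-2), 37,425 (Hale-4)
The (k+1)-th unit-bid is $35,750.
Allocation: Alder 2, Hale 4, Sable 2, Tessera 2.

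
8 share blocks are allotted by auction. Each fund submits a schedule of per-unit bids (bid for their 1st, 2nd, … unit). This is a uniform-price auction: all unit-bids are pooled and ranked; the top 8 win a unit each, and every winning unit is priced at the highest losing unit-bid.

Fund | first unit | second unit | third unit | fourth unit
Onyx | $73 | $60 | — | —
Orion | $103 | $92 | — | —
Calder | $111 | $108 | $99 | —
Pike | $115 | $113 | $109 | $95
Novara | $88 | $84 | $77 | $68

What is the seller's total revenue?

Total revenue: $736

All unit-bids, highest first — top 8: 115 (Pike-1), 113 (Pike-2), 111 (Calder-1), 109 (Pike-3), 108 (Calder-2), 103 (Orion-1), 99 (Calder-3), 95 (Pike-4)
First bid not allocated: $92.
Allocation: Calder 3, Orion 1, Pike 4. Every unit priced at $92.
Revenue = 8 × 92 = $736.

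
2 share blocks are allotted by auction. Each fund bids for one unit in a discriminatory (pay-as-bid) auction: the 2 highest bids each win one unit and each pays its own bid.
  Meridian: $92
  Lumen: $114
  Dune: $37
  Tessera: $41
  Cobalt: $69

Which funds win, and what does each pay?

Lumen $114, Meridian $92

Ordering the bids: 114 (Lumen), 92 (Meridian), 69 (Cobalt), 41 (Tessera), …
Top 2: Lumen, Meridian.
Each winner pays its own bid: Lumen $114, Meridian $92.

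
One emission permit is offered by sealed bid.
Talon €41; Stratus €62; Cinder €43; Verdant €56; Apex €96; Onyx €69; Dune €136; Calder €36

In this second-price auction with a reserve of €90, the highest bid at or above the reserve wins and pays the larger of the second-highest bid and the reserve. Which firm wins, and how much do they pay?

Dune pays €96

Bids ranked: 136 (Dune) > 96 (Apex) > 69 (Onyx) > 62 (Stratus) > 56 (Verdant) > 43 (Cinder) > …
Highest eligible bid: Dune at €136.
max(second-highest €96, reserve €90) = €96; the reserve does not bind.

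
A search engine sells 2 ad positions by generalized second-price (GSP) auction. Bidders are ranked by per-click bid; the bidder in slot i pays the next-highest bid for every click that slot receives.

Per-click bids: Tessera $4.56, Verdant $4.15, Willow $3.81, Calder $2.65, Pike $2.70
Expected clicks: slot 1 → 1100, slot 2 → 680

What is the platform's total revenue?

Per-click bids in order: $4.56 (Tessera) > $4.15 (Verdant) > $3.81 (Willow) > …
Slot 1: Tessera pays $4.15 × 1100 = $4565.00
Slot 2: Verdant pays $3.81 × 680 = $2590.80
Total = $7155.80

Total revenue: $7155.80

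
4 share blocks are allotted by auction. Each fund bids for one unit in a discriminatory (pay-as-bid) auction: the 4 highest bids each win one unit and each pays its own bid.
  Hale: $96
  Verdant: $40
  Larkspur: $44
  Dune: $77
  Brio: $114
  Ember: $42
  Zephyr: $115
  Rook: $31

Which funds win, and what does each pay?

Zephyr $115, Brio $114, Hale $96, Dune $77

Bids ranked high→low: 115 (Zephyr), 114 (Brio), 96 (Hale), 77 (Dune), 44 (Larkspur), 42 (Ember), …
Winners (4 units): Zephyr, Brio, Hale, Dune.
Each winner pays its own bid: Zephyr $115, Brio $114, Hale $96, Dune $77.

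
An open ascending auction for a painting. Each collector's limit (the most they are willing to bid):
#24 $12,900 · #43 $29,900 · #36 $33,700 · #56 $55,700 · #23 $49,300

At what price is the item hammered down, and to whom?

Limits in order: 55,700 (#56) > 49,300 (#23) > 33,700 (#36) > 29,900 (#43) > 12,900 (#24)
Once the price passes $49,300, only #56 is left; the hammer falls at #23's limit of $49,300.

#56 wins at $49,300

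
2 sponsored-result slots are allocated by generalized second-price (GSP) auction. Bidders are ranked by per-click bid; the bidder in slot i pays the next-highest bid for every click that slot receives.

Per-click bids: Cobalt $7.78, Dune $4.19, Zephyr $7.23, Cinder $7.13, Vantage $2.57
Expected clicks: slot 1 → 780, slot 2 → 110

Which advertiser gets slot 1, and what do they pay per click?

Sorting advertisers: $7.78 (Cobalt) > $7.23 (Zephyr) > $7.13 (Cinder) > …
Slot 1 goes to the first-ranked bidder, Cobalt, who pays the next bid down: $7.23/click.

Cobalt; $7.23 per click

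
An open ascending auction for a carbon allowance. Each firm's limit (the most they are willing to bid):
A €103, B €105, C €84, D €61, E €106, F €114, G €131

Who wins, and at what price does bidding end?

Limits in order: 131 (G) > 114 (F) > 106 (E) > 105 (B) > 103 (A) > 84 (C) > …
Once the price passes €114, only G is left; the hammer falls at F's limit of €114.

G wins at €114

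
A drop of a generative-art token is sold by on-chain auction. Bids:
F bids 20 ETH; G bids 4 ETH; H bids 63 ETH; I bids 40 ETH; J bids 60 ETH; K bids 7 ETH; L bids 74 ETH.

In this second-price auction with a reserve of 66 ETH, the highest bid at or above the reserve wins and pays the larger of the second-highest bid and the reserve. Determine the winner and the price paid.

L pays 66 ETH

Rule: the highest bid at or above the reserve wins and pays the larger of the second-highest bid and the reserve.
Sorting bids: 74 (L) > 63 (H) > 60 (J) > 40 (I) > 20 (F) > 7 (K) > …
Highest eligible bid: L at 74 ETH.
max(second-highest 63 ETH, reserve 66 ETH) = 66 ETH.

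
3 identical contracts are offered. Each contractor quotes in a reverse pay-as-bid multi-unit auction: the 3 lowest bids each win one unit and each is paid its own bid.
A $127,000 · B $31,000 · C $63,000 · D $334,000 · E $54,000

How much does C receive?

C is paid $63,000

Ordering the bids: 31,000 (B), 54,000 (E), 63,000 (C), 127,000 (A), 334,000 (D)
Lowest 3: B, E, C.
C wins → own bid $63,000.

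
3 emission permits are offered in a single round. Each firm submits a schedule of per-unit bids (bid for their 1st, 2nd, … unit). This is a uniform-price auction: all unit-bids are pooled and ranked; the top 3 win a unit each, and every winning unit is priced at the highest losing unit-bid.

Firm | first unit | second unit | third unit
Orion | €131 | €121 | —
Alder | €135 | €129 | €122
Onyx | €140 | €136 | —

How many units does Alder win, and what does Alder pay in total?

All unit-bids, highest first — top 3: 140 (Onyx-1), 136 (Onyx-2), 135 (Alder-1)
Highest rejected unit-bid = €131.
Alder wins 1 unit(s) at €131 each.

Alder: 1 unit, pays €131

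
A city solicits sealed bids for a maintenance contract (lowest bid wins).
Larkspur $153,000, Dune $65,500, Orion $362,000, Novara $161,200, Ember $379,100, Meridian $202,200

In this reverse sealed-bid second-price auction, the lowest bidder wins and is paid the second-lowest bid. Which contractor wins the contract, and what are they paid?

Sorting bids: 65,500 (Dune) < 153,000 (Larkspur) < 161,200 (Novara) < 202,200 (Meridian) < 362,000 (Orion) < 379,100 (Ember)
Second-price: Dune is paid Larkspur's bid of $153,000.

Dune is paid $153,000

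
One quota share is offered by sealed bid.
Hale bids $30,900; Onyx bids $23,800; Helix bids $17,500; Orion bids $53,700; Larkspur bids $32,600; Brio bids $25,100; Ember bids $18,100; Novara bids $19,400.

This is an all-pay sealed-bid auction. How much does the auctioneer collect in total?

All-pay sealed-bid auction: the highest bidder wins the item, but every bidder pays their own bid.
Sorting bids: 53,700 (Orion) > 32,600 (Larkspur) > 30,900 (Hale) > 25,100 (Brio) > 23,800 (Onyx) > 19,400 (Novara) > …
Every bidder forfeits their bid regardless of winning.
Revenue = 30,900 + 23,800 + 17,500 + 53,700 + 32,600 + 25,100 + 18,100 + 19,400 = $221,100.

Total revenue: $221,100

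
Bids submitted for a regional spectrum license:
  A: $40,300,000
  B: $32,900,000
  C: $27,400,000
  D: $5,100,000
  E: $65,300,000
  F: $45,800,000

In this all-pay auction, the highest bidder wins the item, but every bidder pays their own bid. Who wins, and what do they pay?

E pays $65,300,000

Sorting bids: 65,300,000 (E) > 45,800,000 (F) > 40,300,000 (A) > 32,900,000 (B) > 27,400,000 (C) > 5,100,000 (D)
E wins with the top bid; all bids are sunk regardless.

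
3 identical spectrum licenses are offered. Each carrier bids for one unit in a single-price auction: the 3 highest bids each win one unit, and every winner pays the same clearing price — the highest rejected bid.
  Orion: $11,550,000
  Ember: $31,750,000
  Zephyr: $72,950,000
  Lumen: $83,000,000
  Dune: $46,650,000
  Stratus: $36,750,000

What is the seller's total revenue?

Total revenue: $110,250,000

Sorting: 83,000,000 (Lumen), 72,950,000 (Zephyr), 46,650,000 (Dune), 36,750,000 (Stratus), 31,750,000 (Ember), …
Top 3: Lumen, Zephyr, Dune.
Highest unsuccessful bid: $36,750,000 → clearing price.
Total revenue = 3 × $36,750,000 = $110,250,000.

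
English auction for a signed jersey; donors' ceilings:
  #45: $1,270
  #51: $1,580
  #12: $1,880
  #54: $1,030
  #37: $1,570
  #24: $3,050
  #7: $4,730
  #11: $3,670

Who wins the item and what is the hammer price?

#7 wins at $3,670

Limits in order: 4,730 (#7) > 3,670 (#11) > 3,050 (#24) > 1,880 (#12) > 1,580 (#51) > 1,570 (#37) > …
Once the price passes $3,670, only #7 is left; the hammer falls at #11's limit of $3,670.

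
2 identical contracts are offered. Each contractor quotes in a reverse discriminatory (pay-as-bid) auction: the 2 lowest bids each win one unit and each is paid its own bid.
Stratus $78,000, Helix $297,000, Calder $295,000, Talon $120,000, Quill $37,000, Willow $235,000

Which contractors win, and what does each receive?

Quill $37,000, Stratus $78,000

Sorting: 37,000 (Quill), 78,000 (Stratus), 120,000 (Talon), 235,000 (Willow), …
Lowest 2: Quill, Stratus.
Each winner is paid its own bid: Quill $37,000, Stratus $78,000.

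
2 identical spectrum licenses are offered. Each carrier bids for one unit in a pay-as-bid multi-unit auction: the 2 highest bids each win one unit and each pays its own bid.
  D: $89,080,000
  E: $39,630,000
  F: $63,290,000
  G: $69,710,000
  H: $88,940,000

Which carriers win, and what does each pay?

Sorting: 89,080,000 (D), 88,940,000 (H), 69,710,000 (G), 63,290,000 (F), …
Top 2: D, H.
Each winner pays its own bid: D $89,080,000, H $88,940,000.

D $89,080,000, H $88,940,000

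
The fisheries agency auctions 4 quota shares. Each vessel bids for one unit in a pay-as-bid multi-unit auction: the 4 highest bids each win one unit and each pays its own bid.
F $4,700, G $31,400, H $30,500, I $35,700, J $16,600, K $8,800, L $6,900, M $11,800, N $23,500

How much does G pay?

Bids ranked high→low: 35,700 (I), 31,400 (G), 30,500 (H), 23,500 (N), 16,600 (J), 11,800 (M), …
Winners (4 units): I, G, H, N.
G wins → own bid $31,400.

G pays $31,400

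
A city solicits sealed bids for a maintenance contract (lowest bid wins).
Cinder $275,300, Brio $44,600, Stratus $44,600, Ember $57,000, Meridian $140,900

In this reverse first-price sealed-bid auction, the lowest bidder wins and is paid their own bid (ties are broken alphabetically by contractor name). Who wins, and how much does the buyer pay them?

Brio is paid $44,600

Sorting bids: 44,600 (Brio) < 44,600 (Stratus) < 57,000 (Ember) < 140,900 (Meridian) < 275,300 (Cinder)
Tie at $44,600 → Brio wins by tie-break.
Brio is lowest → is paid own bid, $44,600.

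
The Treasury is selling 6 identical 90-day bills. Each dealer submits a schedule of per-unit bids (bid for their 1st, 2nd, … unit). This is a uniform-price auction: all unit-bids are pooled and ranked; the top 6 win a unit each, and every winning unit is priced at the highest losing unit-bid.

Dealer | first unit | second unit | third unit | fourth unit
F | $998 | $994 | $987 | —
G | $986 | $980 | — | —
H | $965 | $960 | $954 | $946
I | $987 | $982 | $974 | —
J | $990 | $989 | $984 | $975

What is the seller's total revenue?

Total revenue: $5,916

All unit-bids, highest first — top 6: 998 (F-1), 994 (F-2), 990 (J-1), 989 (J-2), 987 (F-3), 987 (I-1)
First bid not allocated: $986.
Allocation: F 3, I 1, J 2. Every unit priced at $986.
Revenue = 6 × 986 = $5,916.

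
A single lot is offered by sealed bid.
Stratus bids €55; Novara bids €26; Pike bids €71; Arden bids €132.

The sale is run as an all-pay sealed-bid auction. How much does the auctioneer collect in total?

Sorting bids: 132 (Arden) > 71 (Pike) > 55 (Stratus) > 26 (Novara)
Every bidder forfeits their bid regardless of winning.
Revenue = 55 + 26 + 71 + 132 = €284.

Total revenue: €284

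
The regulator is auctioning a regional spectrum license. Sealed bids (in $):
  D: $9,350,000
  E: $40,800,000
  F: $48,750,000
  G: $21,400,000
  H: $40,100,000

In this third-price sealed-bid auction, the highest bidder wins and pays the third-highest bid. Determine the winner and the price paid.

Third-price sealed-bid auction: the highest bidder wins and pays the third-highest bid.
Bids ranked: 48,750,000 (F) > 40,800,000 (E) > 40,100,000 (H) > 21,400,000 (G) > 9,350,000 (D)
F is highest; pays the third-highest bid, $40,100,000.

F pays $40,100,000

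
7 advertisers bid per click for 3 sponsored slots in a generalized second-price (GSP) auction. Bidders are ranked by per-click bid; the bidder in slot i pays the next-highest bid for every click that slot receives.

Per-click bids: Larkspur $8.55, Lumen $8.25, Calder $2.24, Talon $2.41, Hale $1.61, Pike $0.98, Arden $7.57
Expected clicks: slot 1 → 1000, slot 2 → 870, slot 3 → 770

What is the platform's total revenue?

Total revenue: $16691.60

Sorting advertisers: $8.55 (Larkspur) > $8.25 (Lumen) > $7.57 (Arden) > $2.41 (Talon) > …
Slot 1: Larkspur pays $8.25 × 1000 = $8250.00
Slot 2: Lumen pays $7.57 × 870 = $6585.90
Slot 3: Arden pays $2.41 × 770 = $1855.70
Total = $16691.60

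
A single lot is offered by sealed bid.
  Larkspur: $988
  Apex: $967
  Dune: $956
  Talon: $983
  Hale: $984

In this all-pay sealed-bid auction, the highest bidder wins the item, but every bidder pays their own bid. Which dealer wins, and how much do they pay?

Larkspur pays $988

Bids ranked: 988 (Larkspur) > 984 (Hale) > 983 (Talon) > 967 (Apex) > 956 (Dune)
Larkspur is highest and takes the item; every bidder forfeits their bid.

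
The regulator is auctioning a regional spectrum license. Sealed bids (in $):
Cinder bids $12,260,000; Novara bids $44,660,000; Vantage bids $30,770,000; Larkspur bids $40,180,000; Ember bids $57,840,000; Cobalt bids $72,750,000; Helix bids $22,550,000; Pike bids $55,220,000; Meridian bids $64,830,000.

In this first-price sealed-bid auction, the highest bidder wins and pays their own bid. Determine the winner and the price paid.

Sorting bids: 72,750,000 (Cobalt) > 64,830,000 (Meridian) > 57,840,000 (Ember) > 55,220,000 (Pike) > 44,660,000 (Novara) > 40,180,000 (Larkspur) > …
First-price: Cobalt pays what they bid, $72,750,000.

Cobalt pays $72,750,000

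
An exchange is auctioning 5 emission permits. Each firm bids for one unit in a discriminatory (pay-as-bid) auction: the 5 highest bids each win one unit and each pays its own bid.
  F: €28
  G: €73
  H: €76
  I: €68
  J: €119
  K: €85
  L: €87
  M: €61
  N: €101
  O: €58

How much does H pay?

H pays €76

Bids ranked high→low: 119 (J), 101 (N), 87 (L), 85 (K), 76 (H), 73 (G), 68 (I), …
Winners (5 units): J, N, L, K, H.
H wins → own bid €76.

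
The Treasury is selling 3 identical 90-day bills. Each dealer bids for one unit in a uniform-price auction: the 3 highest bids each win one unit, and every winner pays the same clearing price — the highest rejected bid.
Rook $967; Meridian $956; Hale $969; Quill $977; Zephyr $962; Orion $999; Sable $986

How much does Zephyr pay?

Bids ranked high→low: 999 (Orion), 986 (Sable), 977 (Quill), 969 (Hale), 967 (Rook), …
Top 3: Orion, Sable, Quill.
First losing bid is Hale's $969, which sets the uniform price.
Zephyr does not win → pays $0.

Zephyr pays $0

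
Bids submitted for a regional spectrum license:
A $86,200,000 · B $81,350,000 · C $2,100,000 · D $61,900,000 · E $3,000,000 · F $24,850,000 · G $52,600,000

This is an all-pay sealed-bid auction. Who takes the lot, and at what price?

All-pay sealed-bid auction: the highest bidder wins the item, but every bidder pays their own bid.
Bids in order: 86,200,000 (A) > 81,350,000 (B) > 61,900,000 (D) > 52,600,000 (G) > 24,850,000 (F) > 3,000,000 (E) > …
A wins with the top bid; all bids are sunk regardless.

A pays $86,200,000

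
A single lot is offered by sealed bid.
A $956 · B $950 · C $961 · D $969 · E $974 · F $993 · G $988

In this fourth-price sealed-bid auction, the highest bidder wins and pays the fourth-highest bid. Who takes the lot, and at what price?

Bids in order: 993 (F) > 988 (G) > 974 (E) > 969 (D) > 961 (C) > 956 (A) > …
F is highest; pays the fourth-highest bid, $969.

F pays $969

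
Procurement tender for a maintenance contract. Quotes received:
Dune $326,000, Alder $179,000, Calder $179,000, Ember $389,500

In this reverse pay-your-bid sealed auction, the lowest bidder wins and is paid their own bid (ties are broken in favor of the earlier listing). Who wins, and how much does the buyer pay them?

Bids in order: 179,000 (Alder) < 179,000 (Calder) < 326,000 (Dune) < 389,500 (Ember)
Alder and Calder tie at $179,000; tie-break gives it to Alder.
Alder is lowest → is paid own bid, $179,000.

Alder is paid $179,000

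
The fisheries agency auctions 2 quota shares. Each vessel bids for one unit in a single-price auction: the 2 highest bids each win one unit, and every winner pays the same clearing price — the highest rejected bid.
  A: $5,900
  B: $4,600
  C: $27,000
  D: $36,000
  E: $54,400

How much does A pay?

Bids ranked high→low: 54,400 (E), 36,000 (D), 27,000 (C), 5,900 (A), …
The 2 highest are E, D.
Highest unsuccessful bid: $27,000 → clearing price.
A does not win → pays $0.

A pays $0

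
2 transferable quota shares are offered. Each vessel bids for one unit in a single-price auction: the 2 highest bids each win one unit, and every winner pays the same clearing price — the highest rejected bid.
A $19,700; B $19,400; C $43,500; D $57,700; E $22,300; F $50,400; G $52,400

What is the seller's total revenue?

Total revenue: $100,800

Ordering the bids: 57,700 (D), 52,400 (G), 50,400 (F), 43,500 (C), …
Winners (2 units): D, G.
Highest unsuccessful bid: $50,400 → clearing price.
Total revenue = 2 × $50,400 = $100,800.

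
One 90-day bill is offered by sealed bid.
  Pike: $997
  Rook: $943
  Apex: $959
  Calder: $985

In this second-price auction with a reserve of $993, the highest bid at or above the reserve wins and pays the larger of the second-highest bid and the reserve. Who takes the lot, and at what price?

Pike pays $993

Bids in order: 997 (Pike) > 985 (Calder) > 959 (Apex) > 943 (Rook)
Highest eligible bid: Pike at $997.
max(second-highest $985, reserve $993) = $993.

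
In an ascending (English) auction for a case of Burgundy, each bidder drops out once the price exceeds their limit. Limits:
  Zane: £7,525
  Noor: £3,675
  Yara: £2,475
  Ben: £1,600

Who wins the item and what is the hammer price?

Sorting limits: 7,525 (Zane) > 3,675 (Noor) > 2,475 (Yara) > 1,600 (Ben)
Bidding ends when Noor exits at £3,675; Zane takes it.

Zane wins at £3,675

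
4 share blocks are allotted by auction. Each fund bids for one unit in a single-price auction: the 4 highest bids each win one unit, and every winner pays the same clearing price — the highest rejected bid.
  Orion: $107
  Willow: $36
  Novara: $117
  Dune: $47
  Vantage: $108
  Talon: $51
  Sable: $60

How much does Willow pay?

Ordering the bids: 117 (Novara), 108 (Vantage), 107 (Orion), 60 (Sable), 51 (Talon), 47 (Dune), …
The 4 highest are Novara, Vantage, Orion, Sable.
Clearing price = highest rejected bid = $51.
Willow does not win → pays $0.

Willow pays $0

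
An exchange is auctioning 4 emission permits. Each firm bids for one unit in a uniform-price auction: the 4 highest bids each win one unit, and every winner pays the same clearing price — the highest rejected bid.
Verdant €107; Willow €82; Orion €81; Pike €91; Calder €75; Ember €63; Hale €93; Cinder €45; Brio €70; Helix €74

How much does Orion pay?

Orion pays €0

Ordering the bids: 107 (Verdant), 93 (Hale), 91 (Pike), 82 (Willow), 81 (Orion), 75 (Calder), …
Top 4: Verdant, Hale, Pike, Willow.
Clearing price = highest rejected bid = €81.
Orion does not win → pays €0.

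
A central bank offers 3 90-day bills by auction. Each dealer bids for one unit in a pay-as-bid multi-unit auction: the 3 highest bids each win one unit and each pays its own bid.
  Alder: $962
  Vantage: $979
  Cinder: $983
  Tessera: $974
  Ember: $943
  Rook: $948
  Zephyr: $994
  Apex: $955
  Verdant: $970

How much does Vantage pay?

Bids ranked high→low: 994 (Zephyr), 983 (Cinder), 979 (Vantage), 974 (Tessera), 970 (Verdant), …
Top 3: Zephyr, Cinder, Vantage.
Vantage wins → own bid $979.

Vantage pays $979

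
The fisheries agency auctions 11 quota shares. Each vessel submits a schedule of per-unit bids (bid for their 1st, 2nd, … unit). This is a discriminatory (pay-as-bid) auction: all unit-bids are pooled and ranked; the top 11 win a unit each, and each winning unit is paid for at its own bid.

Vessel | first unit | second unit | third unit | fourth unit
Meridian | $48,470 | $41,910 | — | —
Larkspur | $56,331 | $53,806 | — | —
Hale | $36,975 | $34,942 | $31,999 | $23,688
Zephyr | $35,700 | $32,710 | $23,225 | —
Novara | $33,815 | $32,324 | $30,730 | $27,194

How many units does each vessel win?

Hale 3, Larkspur 2, Meridian 2, Novara 2, Zephyr 2

Merging the schedules and taking the best 11: 56,331 (Larkspur-1), 53,806 (Larkspur-2), 48,470 (Meridian-1), 41,910 (Meridian-2), 36,975 (Hale-1), 35,700 (Zephyr-1), 34,942 (Hale-2), 33,815 (Novara-1), 32,710 (Zephyr-2), 32,324 (Novara-2), 31,999 (Hale-3)
Next rejected bid: $30,730 (not a price — pay-as-bid).
Allocation: Hale 3, Larkspur 2, Meridian 2, Novara 2, Zephyr 2.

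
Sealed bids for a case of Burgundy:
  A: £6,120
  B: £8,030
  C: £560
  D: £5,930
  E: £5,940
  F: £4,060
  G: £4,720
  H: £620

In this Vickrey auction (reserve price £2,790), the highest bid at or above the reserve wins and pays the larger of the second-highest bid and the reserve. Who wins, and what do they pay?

B pays £6,120

Bids in order: 8,030 (B) > 6,120 (A) > 5,940 (E) > 5,930 (D) > 4,720 (G) > 4,060 (F) > …
B has the top bid at or above the reserve (£8,030).
max(second-highest £6,120, reserve £2,790) = £6,120; the reserve does not bind.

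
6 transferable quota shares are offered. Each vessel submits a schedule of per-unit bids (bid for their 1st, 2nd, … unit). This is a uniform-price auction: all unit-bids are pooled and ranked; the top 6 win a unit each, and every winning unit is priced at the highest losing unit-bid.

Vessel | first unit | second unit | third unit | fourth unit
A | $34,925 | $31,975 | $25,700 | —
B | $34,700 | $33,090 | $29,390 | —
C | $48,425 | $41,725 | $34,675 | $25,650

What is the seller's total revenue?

Merging the schedules and taking the best 6: 48,425 (C-1), 41,725 (C-2), 34,925 (A-1), 34,700 (B-1), 34,675 (C-3), 33,090 (B-2)
First bid not allocated: $31,975.
Allocation: A 1, B 2, C 3. Every unit priced at $31,975.
Revenue = 6 × 31,975 = $191,850.

Total revenue: $191,850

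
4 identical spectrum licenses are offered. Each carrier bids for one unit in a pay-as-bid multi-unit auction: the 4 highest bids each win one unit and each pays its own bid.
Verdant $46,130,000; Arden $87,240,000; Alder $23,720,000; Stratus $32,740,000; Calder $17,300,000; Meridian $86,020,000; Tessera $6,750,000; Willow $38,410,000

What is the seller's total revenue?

Total revenue: $257,800,000

Sorting: 87,240,000 (Arden), 86,020,000 (Meridian), 46,130,000 (Verdant), 38,410,000 (Willow), 32,740,000 (Stratus), 23,720,000 (Alder), …
Winners (4 units): Arden, Meridian, Verdant, Willow.
Total revenue = 87,240,000 + 86,020,000 + 46,130,000 + 38,410,000 = $257,800,000.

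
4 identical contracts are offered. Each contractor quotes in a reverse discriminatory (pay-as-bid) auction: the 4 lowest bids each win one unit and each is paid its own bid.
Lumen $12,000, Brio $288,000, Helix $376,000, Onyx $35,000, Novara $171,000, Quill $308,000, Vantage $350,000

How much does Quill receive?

Bids ranked low→high: 12,000 (Lumen), 35,000 (Onyx), 171,000 (Novara), 288,000 (Brio), 308,000 (Quill), 350,000 (Vantage), …
Winners (4 units): Lumen, Onyx, Novara, Brio.
Quill does not win → $0.

Quill is paid $0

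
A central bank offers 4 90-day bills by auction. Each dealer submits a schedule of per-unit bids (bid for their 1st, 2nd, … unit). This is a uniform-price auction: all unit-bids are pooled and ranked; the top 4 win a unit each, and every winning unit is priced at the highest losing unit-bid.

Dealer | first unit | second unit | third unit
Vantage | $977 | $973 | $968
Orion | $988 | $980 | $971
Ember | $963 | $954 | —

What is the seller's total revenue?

Pooled unit-bids ranked (top 4): 988 (Orion-1), 980 (Orion-2), 977 (Vantage-1), 973 (Vantage-2)
First bid not allocated: $971.
Allocation: Orion 2, Vantage 2. Every unit priced at $971.
Revenue = 4 × 971 = $3,884.

Total revenue: $3,884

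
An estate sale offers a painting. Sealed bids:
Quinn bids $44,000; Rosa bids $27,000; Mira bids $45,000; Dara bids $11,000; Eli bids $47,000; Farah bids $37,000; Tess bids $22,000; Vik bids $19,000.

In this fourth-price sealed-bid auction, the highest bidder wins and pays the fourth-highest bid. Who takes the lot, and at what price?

Eli pays $37,000

Fourth-price sealed-bid auction: the highest bidder wins and pays the fourth-highest bid.
Sorting bids: 47,000 (Eli) > 45,000 (Mira) > 44,000 (Quinn) > 37,000 (Farah) > 27,000 (Rosa) > 22,000 (Tess) > …
Eli wins; payment is bid #4 in the ranking = $37,000.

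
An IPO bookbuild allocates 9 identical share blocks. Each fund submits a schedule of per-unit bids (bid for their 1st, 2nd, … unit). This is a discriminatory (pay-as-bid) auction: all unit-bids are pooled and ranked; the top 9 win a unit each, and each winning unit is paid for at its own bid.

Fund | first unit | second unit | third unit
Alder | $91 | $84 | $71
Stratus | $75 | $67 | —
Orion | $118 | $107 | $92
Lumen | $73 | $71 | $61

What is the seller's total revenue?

All unit-bids, highest first — top 9: 118 (Orion-1), 107 (Orion-2), 92 (Orion-3), 91 (Alder-1), 84 (Alder-2), 75 (Stratus-1), 73 (Lumen-1), 71 (Alder-3), 71 (Lumen-2)
Next rejected bid: $67 (not a price — pay-as-bid).
Each winning unit pays its own bid.
Revenue = 118 + 107 + 92 + 91 + 84 + 75 + 73 + 71 + 71 = $782.

Total revenue: $782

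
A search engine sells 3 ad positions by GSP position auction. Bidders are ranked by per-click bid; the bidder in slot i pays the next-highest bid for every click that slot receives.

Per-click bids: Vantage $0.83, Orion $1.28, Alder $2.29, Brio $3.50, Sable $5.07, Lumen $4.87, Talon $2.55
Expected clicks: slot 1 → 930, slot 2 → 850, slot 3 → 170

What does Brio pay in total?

Brio pays $433.50

Sorting advertisers: $5.07 (Sable) > $4.87 (Lumen) > $3.50 (Brio) > $2.55 (Talon) > …
Brio holds slot 3 → pays next bid $2.55 × 170 clicks = $433.50.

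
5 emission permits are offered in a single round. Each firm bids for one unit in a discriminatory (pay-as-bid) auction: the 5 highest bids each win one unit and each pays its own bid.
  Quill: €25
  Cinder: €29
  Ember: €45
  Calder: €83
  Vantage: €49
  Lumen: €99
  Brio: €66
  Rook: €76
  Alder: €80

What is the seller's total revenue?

Ordering the bids: 99 (Lumen), 83 (Calder), 80 (Alder), 76 (Rook), 66 (Brio), 49 (Vantage), 45 (Ember), …
The 5 highest are Lumen, Calder, Alder, Rook, Brio.
Total revenue = 99 + 83 + 80 + 76 + 66 = €404.

Total revenue: €404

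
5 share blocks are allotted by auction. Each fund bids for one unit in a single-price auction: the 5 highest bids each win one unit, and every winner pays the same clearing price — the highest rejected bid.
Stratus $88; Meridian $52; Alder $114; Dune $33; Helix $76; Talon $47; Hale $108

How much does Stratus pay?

Sorting: 114 (Alder), 108 (Hale), 88 (Stratus), 76 (Helix), 52 (Meridian), 47 (Talon), 33 (Dune)
Winners (5 units): Alder, Hale, Stratus, Helix, Meridian.
First losing bid is Talon's $47, which sets the uniform price.
Stratus wins → pays $47.

Stratus pays $47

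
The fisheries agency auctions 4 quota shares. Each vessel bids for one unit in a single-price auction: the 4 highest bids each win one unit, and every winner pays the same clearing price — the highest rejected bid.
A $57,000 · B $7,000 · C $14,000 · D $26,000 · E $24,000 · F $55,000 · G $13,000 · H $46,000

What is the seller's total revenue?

Sorting: 57,000 (A), 55,000 (F), 46,000 (H), 26,000 (D), 24,000 (E), 14,000 (C), …
Winners (4 units): A, F, H, D.
First losing bid is E's $24,000, which sets the uniform price.
Total revenue = 4 × $24,000 = $96,000.

Total revenue: $96,000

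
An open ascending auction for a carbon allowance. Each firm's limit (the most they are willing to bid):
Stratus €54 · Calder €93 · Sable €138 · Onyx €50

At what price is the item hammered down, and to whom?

Limits ranked: 138 (Sable) > 93 (Calder) > 54 (Stratus) > 50 (Onyx)
Calder is the last rival to drop out, at €93; Sable remains and wins at that price.

Sable wins at €93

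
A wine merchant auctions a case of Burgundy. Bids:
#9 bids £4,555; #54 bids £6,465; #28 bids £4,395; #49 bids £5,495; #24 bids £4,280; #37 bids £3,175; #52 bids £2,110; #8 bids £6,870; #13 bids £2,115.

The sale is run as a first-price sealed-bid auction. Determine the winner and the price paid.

#8 pays £6,870

Bids in order: 6,870 (#8) > 6,465 (#54) > 5,495 (#49) > 4,555 (#9) > 4,395 (#28) > 4,280 (#24) > …
#8 is highest → pays own bid, £6,870.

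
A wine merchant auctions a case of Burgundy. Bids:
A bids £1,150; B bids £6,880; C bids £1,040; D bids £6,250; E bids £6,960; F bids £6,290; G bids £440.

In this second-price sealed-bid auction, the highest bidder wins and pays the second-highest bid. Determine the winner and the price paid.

E pays £6,880

Second-price sealed-bid auction: the highest bidder wins and pays the second-highest bid.
Bids ranked: 6,960 (E) > 6,880 (B) > 6,290 (F) > 6,250 (D) > 1,150 (A) > 1,040 (C) > …
Second-price: E pays B's bid of £6,880.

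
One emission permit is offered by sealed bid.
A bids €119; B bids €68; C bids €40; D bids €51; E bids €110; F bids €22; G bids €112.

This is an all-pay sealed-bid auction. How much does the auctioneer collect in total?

Total revenue: €522

Bids ranked: 119 (A) > 112 (G) > 110 (E) > 68 (B) > 51 (D) > 40 (C) > …
A wins with the top bid; all bids are sunk regardless.
Every bidder forfeits their bid regardless of winning.
Revenue = 119 + 68 + 40 + 51 + 110 + 22 + 112 = €522.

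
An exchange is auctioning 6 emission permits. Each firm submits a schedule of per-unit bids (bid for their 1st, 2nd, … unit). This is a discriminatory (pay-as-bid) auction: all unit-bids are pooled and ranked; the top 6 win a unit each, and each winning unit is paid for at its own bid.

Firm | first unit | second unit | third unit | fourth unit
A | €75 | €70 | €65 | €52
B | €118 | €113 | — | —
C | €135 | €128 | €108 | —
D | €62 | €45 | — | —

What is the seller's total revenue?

Merging the schedules and taking the best 6: 135 (C-1), 128 (C-2), 118 (B-1), 113 (B-2), 108 (C-3), 75 (A-1)
Next rejected bid: €70 (not a price — pay-as-bid).
Each winning unit pays its own bid.
Revenue = 135 + 128 + 118 + 113 + 108 + 75 = €677.

Total revenue: €677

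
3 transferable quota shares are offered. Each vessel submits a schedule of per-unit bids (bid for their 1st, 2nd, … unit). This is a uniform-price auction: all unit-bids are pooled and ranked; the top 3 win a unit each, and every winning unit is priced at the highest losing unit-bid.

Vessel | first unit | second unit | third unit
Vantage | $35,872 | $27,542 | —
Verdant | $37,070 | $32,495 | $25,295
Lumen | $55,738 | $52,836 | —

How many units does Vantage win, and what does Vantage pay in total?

Pooled unit-bids ranked (top 3): 55,738 (Lumen-1), 52,836 (Lumen-2), 37,070 (Verdant-1)
The (k+1)-th unit-bid is $35,872.
Vantage wins 0 unit(s) at $35,872 each.

Vantage: 0 units, pays $0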